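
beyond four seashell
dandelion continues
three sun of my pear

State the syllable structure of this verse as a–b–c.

5–7–5

Line 1: beyond (2), four (1), seashell (2) → 5
Line 2: dandelion (4), continues (3) → 7
Line 3: three (1), sun (1), of (1), my (1), pear (1) → 5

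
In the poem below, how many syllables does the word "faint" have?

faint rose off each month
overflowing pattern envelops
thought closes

"faint" has 1 syllable.

1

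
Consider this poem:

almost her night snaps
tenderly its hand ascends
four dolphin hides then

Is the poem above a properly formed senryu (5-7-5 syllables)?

Yes

Line 1: almost(2) + her(1) + night(1) + snaps(1) = 5 ✓
Line 2: tenderly(3) + its(1) + hand(1) + ascends(2) = 7 ✓
Line 3: four(1) + dolphin(2) + hides(1) + then(1) = 5 ✓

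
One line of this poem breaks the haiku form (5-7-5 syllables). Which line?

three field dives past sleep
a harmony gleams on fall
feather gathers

Line 3

Line 1: three(1) + field(1) + dives(1) + past(1) + sleep(1) = 5 ✓
Line 2: a(1) + harmony(3) + gleams(1) + on(1) + fall(1) = 7 ✓
Line 3: feather(2) + gathers(2) = 4 (expected 5)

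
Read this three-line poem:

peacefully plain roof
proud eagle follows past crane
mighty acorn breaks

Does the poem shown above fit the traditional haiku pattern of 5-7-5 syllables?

Line 1: "peacefully plain roof": 3+1+1 = 5 ✓
Line 2: "proud eagle follows past crane": 1+2+2+1+1 = 7 ✓
Line 3: "mighty acorn breaks": 2+2+1 = 5 ✓

Yes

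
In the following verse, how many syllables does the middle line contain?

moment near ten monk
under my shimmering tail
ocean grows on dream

The middle line: under (2), my (1), shimmering (3), tail (1) → 7

7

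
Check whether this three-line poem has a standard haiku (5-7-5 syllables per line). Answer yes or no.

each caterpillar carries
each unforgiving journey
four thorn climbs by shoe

No

Line 1: each(1) + caterpillar(4) + carries(2) = 7 (expected 5)
Line 2: each(1) + unforgiving(4) + journey(2) = 7 ✓
Line 3: four(1) + thorn(1) + climbs(1) + by(1) + shoe(1) = 5 ✓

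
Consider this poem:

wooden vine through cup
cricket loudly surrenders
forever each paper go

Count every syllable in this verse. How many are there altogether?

19

Line 1: wooden (2), vine (1), through (1), cup (1) → 5
Line 2: cricket (2), loudly (2), surrenders (3) → 7
Line 3: forever (3), each (1), paper (2), go (1) → 7
Total: 5 + 7 + 7 = 19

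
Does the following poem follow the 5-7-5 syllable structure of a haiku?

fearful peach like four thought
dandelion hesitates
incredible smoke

Line 1: fearful(2) + peach(1) + like(1) + four(1) + thought(1) = 6 (expected 5)
Line 2: dandelion(4) + hesitates(3) = 7 ✓
Line 3: incredible(4) + smoke(1) = 5 ✓

No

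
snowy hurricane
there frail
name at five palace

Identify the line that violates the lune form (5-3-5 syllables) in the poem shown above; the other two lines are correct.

Line 1: "snowy hurricane": 2+3 = 5 ✓
Line 2: "there frail": 1+1 = 2 (expected 3)
Line 3: "name at five palace": 1+1+1+2 = 5 ✓

The second line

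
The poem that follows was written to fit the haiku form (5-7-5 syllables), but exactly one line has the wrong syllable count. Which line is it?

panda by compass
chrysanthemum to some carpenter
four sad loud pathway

Line 2

Line 1: panda (2), by (1), compass (2) → 5 ✓
Line 2: chrysanthemum (4), to (1), some (1), carpenter (3) → 9 (expected 7)
Line 3: four (1), sad (1), loud (1), pathway (2) → 5 ✓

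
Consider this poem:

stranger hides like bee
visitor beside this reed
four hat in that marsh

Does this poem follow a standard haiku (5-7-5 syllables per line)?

Yes

Line 1: stranger(2) + hides(1) + like(1) + bee(1) = 5 ✓
Line 2: visitor(3) + beside(2) + this(1) + reed(1) = 7 ✓
Line 3: four(1) + hat(1) + in(1) + that(1) + marsh(1) = 5 ✓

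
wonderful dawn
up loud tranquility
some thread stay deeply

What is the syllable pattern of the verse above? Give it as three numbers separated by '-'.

4-6-5

Line 1: "wonderful dawn": 3+1 = 4
Line 2: "up loud tranquility": 1+1+4 = 6
Line 3: "some thread stay deeply": 1+1+1+2 = 5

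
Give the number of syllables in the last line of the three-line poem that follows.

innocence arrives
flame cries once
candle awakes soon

5

The last line: candle (2), awakes (2), soon (1) → 5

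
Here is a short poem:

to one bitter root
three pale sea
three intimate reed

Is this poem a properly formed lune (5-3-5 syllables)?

Yes

Line 1: to(1) + one(1) + bitter(2) + root(1) = 5 ✓
Line 2: three(1) + pale(1) + sea(1) = 3 ✓
Line 3: three(1) + intimate(3) + reed(1) = 5 ✓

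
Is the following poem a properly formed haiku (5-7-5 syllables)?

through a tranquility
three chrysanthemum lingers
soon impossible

No

Line 1: through(1) + a(1) + tranquility(4) = 6 (expected 5)
Line 2: three(1) + chrysanthemum(4) + lingers(2) = 7 ✓
Line 3: soon(1) + impossible(4) = 5 ✓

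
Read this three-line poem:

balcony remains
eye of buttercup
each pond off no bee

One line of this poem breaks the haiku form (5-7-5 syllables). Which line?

The second line

Line 1: "balcony remains": 3+2 = 5 ✓
Line 2: "eye of buttercup": 1+1+3 = 5 (expected 7)
Line 3: "each pond off no bee": 1+1+1+1+1 = 5 ✓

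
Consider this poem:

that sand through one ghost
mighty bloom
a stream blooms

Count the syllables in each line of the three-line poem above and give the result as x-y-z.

Line 1: that(1) + sand(1) + through(1) + one(1) + ghost(1) = 5
Line 2: mighty(2) + bloom(1) = 3
Line 3: a(1) + stream(1) + blooms(1) = 3

5-3-3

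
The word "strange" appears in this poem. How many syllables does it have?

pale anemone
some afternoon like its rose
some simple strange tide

1

"strange" has 1 syllable.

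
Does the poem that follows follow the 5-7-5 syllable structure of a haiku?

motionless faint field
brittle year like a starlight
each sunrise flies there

Yes

Line 1: motionless (3), faint (1), field (1) → 5 ✓
Line 2: brittle (2), year (1), like (1), a (1), starlight (2) → 7 ✓
Line 3: each (1), sunrise (2), flies (1), there (1) → 5 ✓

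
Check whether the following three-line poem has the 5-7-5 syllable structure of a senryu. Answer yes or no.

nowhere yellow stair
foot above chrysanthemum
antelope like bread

Yes

Line 1: "nowhere yellow stair": 2+2+1 = 5 ✓
Line 2: "foot above chrysanthemum": 1+2+4 = 7 ✓
Line 3: "antelope like bread": 3+1+1 = 5 ✓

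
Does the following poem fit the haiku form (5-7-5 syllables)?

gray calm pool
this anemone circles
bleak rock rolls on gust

Line 1: gray(1) + calm(1) + pool(1) = 3 (expected 5)
Line 2: this(1) + anemone(4) + circles(2) = 7 ✓
Line 3: bleak(1) + rock(1) + rolls(1) + on(1) + gust(1) = 5 ✓

No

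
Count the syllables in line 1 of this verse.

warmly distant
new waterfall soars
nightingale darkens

4

Line 1: warmly(2) + distant(2) = 4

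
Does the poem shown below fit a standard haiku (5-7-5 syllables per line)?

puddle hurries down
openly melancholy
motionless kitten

Yes

Line 1: puddle (2), hurries (2), down (1) → 5 ✓
Line 2: openly (3), melancholy (4) → 7 ✓
Line 3: motionless (3), kitten (2) → 5 ✓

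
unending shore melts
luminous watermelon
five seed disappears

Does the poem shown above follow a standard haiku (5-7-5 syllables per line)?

Yes

Line 1: "unending shore melts": 3+1+1 = 5 ✓
Line 2: "luminous watermelon": 3+4 = 7 ✓
Line 3: "five seed disappears": 1+1+3 = 5 ✓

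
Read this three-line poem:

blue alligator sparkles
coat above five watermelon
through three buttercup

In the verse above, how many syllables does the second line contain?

The second line: coat (1), above (2), five (1), watermelon (4) → 8

8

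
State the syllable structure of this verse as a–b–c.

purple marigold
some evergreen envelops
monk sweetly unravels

Line 1: purple(2) + marigold(3) = 5
Line 2: some(1) + evergreen(3) + envelops(3) = 7
Line 3: monk(1) + sweetly(2) + unravels(3) = 6

5–7–6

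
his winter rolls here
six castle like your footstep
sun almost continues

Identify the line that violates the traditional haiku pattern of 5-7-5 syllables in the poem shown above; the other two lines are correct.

Line 3

Line 1: his(1) + winter(2) + rolls(1) + here(1) = 5 ✓
Line 2: six(1) + castle(2) + like(1) + your(1) + footstep(2) = 7 ✓
Line 3: sun(1) + almost(2) + continues(3) = 6 (expected 5)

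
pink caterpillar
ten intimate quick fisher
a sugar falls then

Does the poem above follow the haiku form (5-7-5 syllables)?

Line 1: pink (1), caterpillar (4) → 5 ✓
Line 2: ten (1), intimate (3), quick (1), fisher (2) → 7 ✓
Line 3: a (1), sugar (2), falls (1), then (1) → 5 ✓

Yes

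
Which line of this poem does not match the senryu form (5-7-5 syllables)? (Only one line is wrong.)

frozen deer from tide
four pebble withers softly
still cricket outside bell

Line 3

Line 1: "frozen deer from tide": 2+1+1+1 = 5 ✓
Line 2: "four pebble withers softly": 1+2+2+2 = 7 ✓
Line 3: "still cricket outside bell": 1+2+2+1 = 6 (expected 5)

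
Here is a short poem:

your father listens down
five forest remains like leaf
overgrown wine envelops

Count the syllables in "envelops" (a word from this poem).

"envelops" has 3 syllables.

3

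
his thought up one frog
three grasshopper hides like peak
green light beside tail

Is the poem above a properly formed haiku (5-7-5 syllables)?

Yes

Line 1: his (1), thought (1), up (1), one (1), frog (1) → 5 ✓
Line 2: three (1), grasshopper (3), hides (1), like (1), peak (1) → 7 ✓
Line 3: green (1), light (1), beside (2), tail (1) → 5 ✓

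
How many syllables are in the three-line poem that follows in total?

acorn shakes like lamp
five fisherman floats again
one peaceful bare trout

17

Line 1: acorn(2) + shakes(1) + like(1) + lamp(1) = 5
Line 2: five(1) + fisherman(3) + floats(1) + again(2) = 7
Line 3: one(1) + peaceful(2) + bare(1) + trout(1) = 5
Total: 5 + 7 + 5 = 17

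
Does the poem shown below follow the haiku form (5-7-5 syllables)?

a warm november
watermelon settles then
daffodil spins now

Line 1: a(1) + warm(1) + november(3) = 5 ✓
Line 2: watermelon(4) + settles(2) + then(1) = 7 ✓
Line 3: daffodil(3) + spins(1) + now(1) = 5 ✓

Yes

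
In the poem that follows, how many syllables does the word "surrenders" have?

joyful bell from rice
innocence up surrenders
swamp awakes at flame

3

"surrenders" has 3 syllables.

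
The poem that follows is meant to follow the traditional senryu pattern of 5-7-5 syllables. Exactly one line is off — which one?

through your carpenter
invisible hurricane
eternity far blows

Line 1: through(1) + your(1) + carpenter(3) = 5 ✓
Line 2: invisible(4) + hurricane(3) = 7 ✓
Line 3: eternity(4) + far(1) + blows(1) = 6 (expected 5)

Line 3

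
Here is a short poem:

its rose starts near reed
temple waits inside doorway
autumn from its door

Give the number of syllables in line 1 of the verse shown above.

Line 1: its(1) + rose(1) + starts(1) + near(1) + reed(1) = 5

5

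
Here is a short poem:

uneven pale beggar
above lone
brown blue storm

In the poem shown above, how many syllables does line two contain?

Line two: "above lone": 2+1 = 3

3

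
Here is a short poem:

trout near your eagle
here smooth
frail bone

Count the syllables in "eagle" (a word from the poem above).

2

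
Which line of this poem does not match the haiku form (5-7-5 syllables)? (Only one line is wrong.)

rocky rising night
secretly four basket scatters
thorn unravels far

Line 2

Line 1: rocky (2), rising (2), night (1) → 5 ✓
Line 2: secretly (3), four (1), basket (2), scatters (2) → 8 (expected 7)
Line 3: thorn (1), unravels (3), far (1) → 5 ✓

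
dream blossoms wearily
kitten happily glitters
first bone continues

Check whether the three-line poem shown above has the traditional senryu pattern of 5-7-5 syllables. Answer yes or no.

Line 1: dream(1) + blossoms(2) + wearily(3) = 6 (expected 5)
Line 2: kitten(2) + happily(3) + glitters(2) = 7 ✓
Line 3: first(1) + bone(1) + continues(3) = 5 ✓

No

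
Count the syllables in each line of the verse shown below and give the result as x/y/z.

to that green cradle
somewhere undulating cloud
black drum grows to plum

5/7/5

Line 1: to (1), that (1), green (1), cradle (2) → 5
Line 2: somewhere (2), undulating (4), cloud (1) → 7
Line 3: black (1), drum (1), grows (1), to (1), plum (1) → 5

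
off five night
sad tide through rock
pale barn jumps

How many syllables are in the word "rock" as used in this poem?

"rock" has 1 syllable.

1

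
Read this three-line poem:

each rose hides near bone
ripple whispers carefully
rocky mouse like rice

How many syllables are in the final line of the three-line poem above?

The final line: rocky(2) + mouse(1) + like(1) + rice(1) = 5

5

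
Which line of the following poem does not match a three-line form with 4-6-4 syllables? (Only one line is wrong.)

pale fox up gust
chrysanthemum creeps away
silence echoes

The second line

Line 1: pale(1) + fox(1) + up(1) + gust(1) = 4 ✓
Line 2: chrysanthemum(4) + creeps(1) + away(2) = 7 (expected 6)
Line 3: silence(2) + echoes(2) = 4 ✓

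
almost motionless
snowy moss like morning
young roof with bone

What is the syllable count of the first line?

The first line: "almost motionless": 2+3 = 5

5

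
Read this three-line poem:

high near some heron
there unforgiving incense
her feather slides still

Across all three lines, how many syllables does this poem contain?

17

Line 1: "high near some heron": 1+1+1+2 = 5
Line 2: "there unforgiving incense": 1+4+2 = 7
Line 3: "her feather slides still": 1+2+1+1 = 5
Total: 5 + 7 + 5 = 17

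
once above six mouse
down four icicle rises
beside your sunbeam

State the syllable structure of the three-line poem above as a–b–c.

5–7–5

Line 1: once (1), above (2), six (1), mouse (1) → 5
Line 2: down (1), four (1), icicle (3), rises (2) → 7
Line 3: beside (2), your (1), sunbeam (2) → 5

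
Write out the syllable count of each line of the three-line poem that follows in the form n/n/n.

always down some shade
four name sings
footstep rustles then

Line 1: always(2) + down(1) + some(1) + shade(1) = 5
Line 2: four(1) + name(1) + sings(1) = 3
Line 3: footstep(2) + rustles(2) + then(1) = 5

5/3/5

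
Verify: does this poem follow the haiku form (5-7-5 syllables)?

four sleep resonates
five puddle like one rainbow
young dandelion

Line 1: four(1) + sleep(1) + resonates(3) = 5 ✓
Line 2: five(1) + puddle(2) + like(1) + one(1) + rainbow(2) = 7 ✓
Line 3: young(1) + dandelion(4) = 5 ✓

Yes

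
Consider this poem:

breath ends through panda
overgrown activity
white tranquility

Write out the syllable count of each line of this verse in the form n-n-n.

Line 1: breath(1) + ends(1) + through(1) + panda(2) = 5
Line 2: overgrown(3) + activity(4) = 7
Line 3: white(1) + tranquility(4) = 5

5-7-5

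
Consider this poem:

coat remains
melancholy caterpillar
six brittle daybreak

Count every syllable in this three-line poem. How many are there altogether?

Line 1: "coat remains": 1+2 = 3
Line 2: "melancholy caterpillar": 4+4 = 8
Line 3: "six brittle daybreak": 1+2+2 = 5
Total: 3 + 8 + 5 = 16

16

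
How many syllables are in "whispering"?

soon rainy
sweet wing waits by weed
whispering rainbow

3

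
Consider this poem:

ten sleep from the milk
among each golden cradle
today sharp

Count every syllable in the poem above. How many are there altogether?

15

Line 1: ten (1), sleep (1), from (1), the (1), milk (1) → 5
Line 2: among (2), each (1), golden (2), cradle (2) → 7
Line 3: today (2), sharp (1) → 3
Total: 5 + 7 + 3 = 15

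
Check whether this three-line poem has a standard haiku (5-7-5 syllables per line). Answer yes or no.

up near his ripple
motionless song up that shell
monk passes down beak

Line 1: "up near his ripple": 1+1+1+2 = 5 ✓
Line 2: "motionless song up that shell": 3+1+1+1+1 = 7 ✓
Line 3: "monk passes down beak": 1+2+1+1 = 5 ✓

Yes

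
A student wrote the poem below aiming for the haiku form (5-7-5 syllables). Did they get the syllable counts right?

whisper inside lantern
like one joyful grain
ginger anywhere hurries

No

Line 1: whisper (2), inside (2), lantern (2) → 6 (expected 5)
Line 2: like (1), one (1), joyful (2), grain (1) → 5 (expected 7)
Line 3: ginger (2), anywhere (3), hurries (2) → 7 (expected 5)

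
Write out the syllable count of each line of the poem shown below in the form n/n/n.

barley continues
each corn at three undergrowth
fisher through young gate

Line 1: "barley continues": 2+3 = 5
Line 2: "each corn at three undergrowth": 1+1+1+1+3 = 7
Line 3: "fisher through young gate": 2+1+1+1 = 5

5/7/5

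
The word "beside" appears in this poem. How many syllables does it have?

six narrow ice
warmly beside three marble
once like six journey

2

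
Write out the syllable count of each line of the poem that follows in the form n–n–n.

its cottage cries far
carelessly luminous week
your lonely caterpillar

5–7–7

Line 1: its(1) + cottage(2) + cries(1) + far(1) = 5
Line 2: carelessly(3) + luminous(3) + week(1) = 7
Line 3: your(1) + lonely(2) + caterpillar(4) = 7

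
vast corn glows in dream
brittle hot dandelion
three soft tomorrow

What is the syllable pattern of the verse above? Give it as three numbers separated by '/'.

5/7/5

Line 1: vast (1), corn (1), glows (1), in (1), dream (1) → 5
Line 2: brittle (2), hot (1), dandelion (4) → 7
Line 3: three (1), soft (1), tomorrow (3) → 5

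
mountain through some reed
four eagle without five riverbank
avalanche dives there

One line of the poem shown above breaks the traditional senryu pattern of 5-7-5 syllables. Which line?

Line 2

Line 1: "mountain through some reed": 2+1+1+1 = 5 ✓
Line 2: "four eagle without five riverbank": 1+2+2+1+3 = 9 (expected 7)
Line 3: "avalanche dives there": 3+1+1 = 5 ✓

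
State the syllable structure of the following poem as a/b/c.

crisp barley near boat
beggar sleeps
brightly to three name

5/3/5

Line 1: crisp (1), barley (2), near (1), boat (1) → 5
Line 2: beggar (2), sleeps (1) → 3
Line 3: brightly (2), to (1), three (1), name (1) → 5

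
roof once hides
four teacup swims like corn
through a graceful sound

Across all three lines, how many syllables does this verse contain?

Line 1: roof(1) + once(1) + hides(1) = 3
Line 2: four(1) + teacup(2) + swims(1) + like(1) + corn(1) = 6
Line 3: through(1) + a(1) + graceful(2) + sound(1) = 5
Total: 3 + 6 + 5 = 14

14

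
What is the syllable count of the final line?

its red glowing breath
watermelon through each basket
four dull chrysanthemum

6

The final line: four (1), dull (1), chrysanthemum (4) → 6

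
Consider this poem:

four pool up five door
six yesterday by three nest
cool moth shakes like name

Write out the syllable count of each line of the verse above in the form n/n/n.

Line 1: four (1), pool (1), up (1), five (1), door (1) → 5
Line 2: six (1), yesterday (3), by (1), three (1), nest (1) → 7
Line 3: cool (1), moth (1), shakes (1), like (1), name (1) → 5

5/7/5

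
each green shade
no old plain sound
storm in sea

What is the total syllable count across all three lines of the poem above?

Line 1: "each green shade": 1+1+1 = 3
Line 2: "no old plain sound": 1+1+1+1 = 4
Line 3: "storm in sea": 1+1+1 = 3
Total: 3 + 4 + 3 = 10

10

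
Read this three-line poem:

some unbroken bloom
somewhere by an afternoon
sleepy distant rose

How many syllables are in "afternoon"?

3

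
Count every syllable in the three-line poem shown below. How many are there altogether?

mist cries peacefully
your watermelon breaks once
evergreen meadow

17

Line 1: "mist cries peacefully": 1+1+3 = 5
Line 2: "your watermelon breaks once": 1+4+1+1 = 7
Line 3: "evergreen meadow": 3+2 = 5
Total: 5 + 7 + 5 = 17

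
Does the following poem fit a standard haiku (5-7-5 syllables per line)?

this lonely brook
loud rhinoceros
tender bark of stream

Line 1: "this lonely brook": 1+2+1 = 4 (expected 5)
Line 2: "loud rhinoceros": 1+4 = 5 (expected 7)
Line 3: "tender bark of stream": 2+1+1+1 = 5 ✓

No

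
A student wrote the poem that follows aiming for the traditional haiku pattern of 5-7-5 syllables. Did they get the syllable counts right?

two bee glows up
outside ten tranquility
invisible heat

No

Line 1: "two bee glows up": 1+1+1+1 = 4 (expected 5)
Line 2: "outside ten tranquility": 2+1+4 = 7 ✓
Line 3: "invisible heat": 4+1 = 5 ✓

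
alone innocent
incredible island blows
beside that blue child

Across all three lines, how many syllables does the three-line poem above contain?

Line 1: "alone innocent": 2+3 = 5
Line 2: "incredible island blows": 4+2+1 = 7
Line 3: "beside that blue child": 2+1+1+1 = 5
Total: 5 + 7 + 5 = 17

17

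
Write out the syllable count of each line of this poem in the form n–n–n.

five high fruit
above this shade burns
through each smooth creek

3–5–4

Line 1: "five high fruit": 1+1+1 = 3
Line 2: "above this shade burns": 2+1+1+1 = 5
Line 3: "through each smooth creek": 1+1+1+1 = 4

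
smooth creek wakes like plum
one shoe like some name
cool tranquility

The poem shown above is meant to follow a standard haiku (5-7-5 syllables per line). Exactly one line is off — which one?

The second line

Line 1: "smooth creek wakes like plum": 1+1+1+1+1 = 5 ✓
Line 2: "one shoe like some name": 1+1+1+1+1 = 5 (expected 7)
Line 3: "cool tranquility": 1+4 = 5 ✓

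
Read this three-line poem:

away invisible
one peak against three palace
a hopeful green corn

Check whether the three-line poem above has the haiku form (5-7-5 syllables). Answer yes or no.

No

Line 1: away(2) + invisible(4) = 6 (expected 5)
Line 2: one(1) + peak(1) + against(2) + three(1) + palace(2) = 7 ✓
Line 3: a(1) + hopeful(2) + green(1) + corn(1) = 5 ✓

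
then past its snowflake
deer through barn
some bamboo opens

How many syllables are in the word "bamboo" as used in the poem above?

2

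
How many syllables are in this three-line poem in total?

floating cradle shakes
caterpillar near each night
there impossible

17

Line 1: floating(2) + cradle(2) + shakes(1) = 5
Line 2: caterpillar(4) + near(1) + each(1) + night(1) = 7
Line 3: there(1) + impossible(4) = 5
Total: 5 + 7 + 5 = 17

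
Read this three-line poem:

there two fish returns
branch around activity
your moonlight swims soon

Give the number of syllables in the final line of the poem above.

The final line: "your moonlight swims soon": 1+2+1+1 = 5

5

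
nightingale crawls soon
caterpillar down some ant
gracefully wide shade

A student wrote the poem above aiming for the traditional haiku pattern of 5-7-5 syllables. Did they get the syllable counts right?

Line 1: "nightingale crawls soon": 3+1+1 = 5 ✓
Line 2: "caterpillar down some ant": 4+1+1+1 = 7 ✓
Line 3: "gracefully wide shade": 3+1+1 = 5 ✓

Yes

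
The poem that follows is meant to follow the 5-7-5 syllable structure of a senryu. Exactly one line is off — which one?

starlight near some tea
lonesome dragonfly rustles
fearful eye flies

The third line

Line 1: "starlight near some tea": 2+1+1+1 = 5 ✓
Line 2: "lonesome dragonfly rustles": 2+3+2 = 7 ✓
Line 3: "fearful eye flies": 2+1+1 = 4 (expected 5)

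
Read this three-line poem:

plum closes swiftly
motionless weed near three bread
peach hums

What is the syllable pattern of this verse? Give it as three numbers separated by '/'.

Line 1: plum(1) + closes(2) + swiftly(2) = 5
Line 2: motionless(3) + weed(1) + near(1) + three(1) + bread(1) = 7
Line 3: peach(1) + hums(1) = 2

5/7/2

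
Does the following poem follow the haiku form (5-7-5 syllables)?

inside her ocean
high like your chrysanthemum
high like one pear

No

Line 1: "inside her ocean": 2+1+2 = 5 ✓
Line 2: "high like your chrysanthemum": 1+1+1+4 = 7 ✓
Line 3: "high like one pear": 1+1+1+1 = 4 (expected 5)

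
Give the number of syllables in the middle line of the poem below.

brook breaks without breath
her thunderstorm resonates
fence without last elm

The middle line: her(1) + thunderstorm(3) + resonates(3) = 7

7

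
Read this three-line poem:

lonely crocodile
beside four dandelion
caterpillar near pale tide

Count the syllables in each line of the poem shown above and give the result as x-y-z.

5-7-7

Line 1: lonely(2) + crocodile(3) = 5
Line 2: beside(2) + four(1) + dandelion(4) = 7
Line 3: caterpillar(4) + near(1) + pale(1) + tide(1) = 7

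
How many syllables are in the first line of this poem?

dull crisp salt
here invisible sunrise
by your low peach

The first line: dull (1), crisp (1), salt (1) → 3

3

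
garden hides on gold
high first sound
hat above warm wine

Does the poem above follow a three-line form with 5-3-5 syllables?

Line 1: "garden hides on gold": 2+1+1+1 = 5 ✓
Line 2: "high first sound": 1+1+1 = 3 ✓
Line 3: "hat above warm wine": 1+2+1+1 = 5 ✓

Yes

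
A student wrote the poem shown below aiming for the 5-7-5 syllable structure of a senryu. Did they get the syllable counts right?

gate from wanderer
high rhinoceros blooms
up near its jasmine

No

Line 1: "gate from wanderer": 1+1+3 = 5 ✓
Line 2: "high rhinoceros blooms": 1+4+1 = 6 (expected 7)
Line 3: "up near its jasmine": 1+1+1+2 = 5 ✓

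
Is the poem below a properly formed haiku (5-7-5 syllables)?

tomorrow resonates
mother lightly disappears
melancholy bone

No

Line 1: tomorrow (3), resonates (3) → 6 (expected 5)
Line 2: mother (2), lightly (2), disappears (3) → 7 ✓
Line 3: melancholy (4), bone (1) → 5 ✓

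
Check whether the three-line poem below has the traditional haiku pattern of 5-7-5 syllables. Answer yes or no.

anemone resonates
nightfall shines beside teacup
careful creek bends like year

No

Line 1: anemone(4) + resonates(3) = 7 (expected 5)
Line 2: nightfall(2) + shines(1) + beside(2) + teacup(2) = 7 ✓
Line 3: careful(2) + creek(1) + bends(1) + like(1) + year(1) = 6 (expected 5)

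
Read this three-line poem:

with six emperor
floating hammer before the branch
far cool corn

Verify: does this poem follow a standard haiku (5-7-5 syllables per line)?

No

Line 1: with (1), six (1), emperor (3) → 5 ✓
Line 2: floating (2), hammer (2), before (2), the (1), branch (1) → 8 (expected 7)
Line 3: far (1), cool (1), corn (1) → 3 (expected 5)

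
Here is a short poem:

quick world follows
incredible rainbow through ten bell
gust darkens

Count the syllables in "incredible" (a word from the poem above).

"incredible" has 4 syllables.

4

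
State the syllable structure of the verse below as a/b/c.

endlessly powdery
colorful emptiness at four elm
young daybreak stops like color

6/9/7

Line 1: endlessly(3) + powdery(3) = 6
Line 2: colorful(3) + emptiness(3) + at(1) + four(1) + elm(1) = 9
Line 3: young(1) + daybreak(2) + stops(1) + like(1) + color(2) = 7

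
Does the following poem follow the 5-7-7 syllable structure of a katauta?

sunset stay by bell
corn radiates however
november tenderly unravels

Line 1: sunset (2), stay (1), by (1), bell (1) → 5 ✓
Line 2: corn (1), radiates (3), however (3) → 7 ✓
Line 3: november (3), tenderly (3), unravels (3) → 9 (expected 7)

No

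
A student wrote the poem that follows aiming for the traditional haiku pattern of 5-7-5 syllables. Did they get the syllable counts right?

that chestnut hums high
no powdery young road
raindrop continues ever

No

Line 1: that(1) + chestnut(2) + hums(1) + high(1) = 5 ✓
Line 2: no(1) + powdery(3) + young(1) + road(1) = 6 (expected 7)
Line 3: raindrop(2) + continues(3) + ever(2) = 7 (expected 5)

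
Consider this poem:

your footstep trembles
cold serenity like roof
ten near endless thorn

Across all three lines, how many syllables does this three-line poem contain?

17

Line 1: your (1), footstep (2), trembles (2) → 5
Line 2: cold (1), serenity (4), like (1), roof (1) → 7
Line 3: ten (1), near (1), endless (2), thorn (1) → 5
Total: 5 + 7 + 5 = 17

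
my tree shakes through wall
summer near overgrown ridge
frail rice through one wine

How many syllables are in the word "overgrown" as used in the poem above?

3

"overgrown" has 3 syllables.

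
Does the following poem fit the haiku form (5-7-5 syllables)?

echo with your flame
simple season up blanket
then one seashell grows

Yes

Line 1: echo (2), with (1), your (1), flame (1) → 5 ✓
Line 2: simple (2), season (2), up (1), blanket (2) → 7 ✓
Line 3: then (1), one (1), seashell (2), grows (1) → 5 ✓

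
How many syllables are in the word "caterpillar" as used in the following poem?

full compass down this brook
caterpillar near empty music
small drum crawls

4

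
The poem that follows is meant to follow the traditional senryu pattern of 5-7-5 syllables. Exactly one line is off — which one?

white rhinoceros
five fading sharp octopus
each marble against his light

The third line

Line 1: white(1) + rhinoceros(4) = 5 ✓
Line 2: five(1) + fading(2) + sharp(1) + octopus(3) = 7 ✓
Line 3: each(1) + marble(2) + against(2) + his(1) + light(1) = 7 (expected 5)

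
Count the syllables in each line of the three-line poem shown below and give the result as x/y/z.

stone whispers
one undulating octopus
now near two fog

3/8/4

Line 1: stone(1) + whispers(2) = 3
Line 2: one(1) + undulating(4) + octopus(3) = 8
Line 3: now(1) + near(1) + two(1) + fog(1) = 4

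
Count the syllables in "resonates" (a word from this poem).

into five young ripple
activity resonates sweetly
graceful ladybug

3

"resonates" has 3 syllables.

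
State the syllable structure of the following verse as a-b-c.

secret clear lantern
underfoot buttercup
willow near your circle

Line 1: secret(2) + clear(1) + lantern(2) = 5
Line 2: underfoot(3) + buttercup(3) = 6
Line 3: willow(2) + near(1) + your(1) + circle(2) = 6

5-6-6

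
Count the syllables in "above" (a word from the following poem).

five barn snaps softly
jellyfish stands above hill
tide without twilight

2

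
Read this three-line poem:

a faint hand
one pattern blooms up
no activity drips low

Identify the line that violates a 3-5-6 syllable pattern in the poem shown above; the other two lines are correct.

Line 3

Line 1: a(1) + faint(1) + hand(1) = 3 ✓
Line 2: one(1) + pattern(2) + blooms(1) + up(1) = 5 ✓
Line 3: no(1) + activity(4) + drips(1) + low(1) = 7 (expected 6)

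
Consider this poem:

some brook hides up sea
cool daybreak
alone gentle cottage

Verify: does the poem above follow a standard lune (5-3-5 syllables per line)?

No

Line 1: some (1), brook (1), hides (1), up (1), sea (1) → 5 ✓
Line 2: cool (1), daybreak (2) → 3 ✓
Line 3: alone (2), gentle (2), cottage (2) → 6 (expected 5)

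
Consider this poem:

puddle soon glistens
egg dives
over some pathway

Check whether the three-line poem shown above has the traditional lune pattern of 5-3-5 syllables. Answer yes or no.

Line 1: puddle (2), soon (1), glistens (2) → 5 ✓
Line 2: egg (1), dives (1) → 2 (expected 3)
Line 3: over (2), some (1), pathway (2) → 5 ✓

No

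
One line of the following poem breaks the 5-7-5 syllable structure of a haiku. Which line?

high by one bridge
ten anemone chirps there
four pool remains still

Line 1

Line 1: high (1), by (1), one (1), bridge (1) → 4 (expected 5)
Line 2: ten (1), anemone (4), chirps (1), there (1) → 7 ✓
Line 3: four (1), pool (1), remains (2), still (1) → 5 ✓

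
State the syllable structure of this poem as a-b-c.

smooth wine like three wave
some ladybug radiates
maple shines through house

Line 1: smooth(1) + wine(1) + like(1) + three(1) + wave(1) = 5
Line 2: some(1) + ladybug(3) + radiates(3) = 7
Line 3: maple(2) + shines(1) + through(1) + house(1) = 5

5-7-5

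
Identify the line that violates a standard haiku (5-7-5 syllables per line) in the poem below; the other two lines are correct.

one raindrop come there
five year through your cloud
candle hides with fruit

Line 1: one (1), raindrop (2), come (1), there (1) → 5 ✓
Line 2: five (1), year (1), through (1), your (1), cloud (1) → 5 (expected 7)
Line 3: candle (2), hides (1), with (1), fruit (1) → 5 ✓

The second line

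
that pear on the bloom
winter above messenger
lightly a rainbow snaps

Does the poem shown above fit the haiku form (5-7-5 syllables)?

Line 1: that (1), pear (1), on (1), the (1), bloom (1) → 5 ✓
Line 2: winter (2), above (2), messenger (3) → 7 ✓
Line 3: lightly (2), a (1), rainbow (2), snaps (1) → 6 (expected 5)

No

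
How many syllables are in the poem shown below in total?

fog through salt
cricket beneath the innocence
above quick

14

Line 1: fog(1) + through(1) + salt(1) = 3
Line 2: cricket(2) + beneath(2) + the(1) + innocence(3) = 8
Line 3: above(2) + quick(1) = 3
Total: 3 + 8 + 3 = 14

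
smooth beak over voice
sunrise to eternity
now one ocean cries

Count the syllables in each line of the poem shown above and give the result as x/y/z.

Line 1: "smooth beak over voice": 1+1+2+1 = 5
Line 2: "sunrise to eternity": 2+1+4 = 7
Line 3: "now one ocean cries": 1+1+2+1 = 5

5/7/5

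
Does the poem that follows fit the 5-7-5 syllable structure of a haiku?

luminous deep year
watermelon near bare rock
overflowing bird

Line 1: luminous (3), deep (1), year (1) → 5 ✓
Line 2: watermelon (4), near (1), bare (1), rock (1) → 7 ✓
Line 3: overflowing (4), bird (1) → 5 ✓

Yes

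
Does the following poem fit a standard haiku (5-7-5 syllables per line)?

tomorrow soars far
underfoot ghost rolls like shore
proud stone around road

Line 1: tomorrow (3), soars (1), far (1) → 5 ✓
Line 2: underfoot (3), ghost (1), rolls (1), like (1), shore (1) → 7 ✓
Line 3: proud (1), stone (1), around (2), road (1) → 5 ✓

Yes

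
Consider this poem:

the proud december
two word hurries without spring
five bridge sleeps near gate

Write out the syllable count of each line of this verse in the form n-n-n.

Line 1: the(1) + proud(1) + december(3) = 5
Line 2: two(1) + word(1) + hurries(2) + without(2) + spring(1) = 7
Line 3: five(1) + bridge(1) + sleeps(1) + near(1) + gate(1) = 5

5-7-5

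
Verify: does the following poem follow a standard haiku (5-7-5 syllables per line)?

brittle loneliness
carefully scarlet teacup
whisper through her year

Line 1: brittle(2) + loneliness(3) = 5 ✓
Line 2: carefully(3) + scarlet(2) + teacup(2) = 7 ✓
Line 3: whisper(2) + through(1) + her(1) + year(1) = 5 ✓

Yes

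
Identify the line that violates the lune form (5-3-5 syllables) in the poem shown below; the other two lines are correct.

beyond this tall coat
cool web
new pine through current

Line 2

Line 1: beyond(2) + this(1) + tall(1) + coat(1) = 5 ✓
Line 2: cool(1) + web(1) = 2 (expected 3)
Line 3: new(1) + pine(1) + through(1) + current(2) = 5 ✓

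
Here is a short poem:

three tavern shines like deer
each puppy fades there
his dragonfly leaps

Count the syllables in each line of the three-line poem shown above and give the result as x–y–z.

Line 1: three (1), tavern (2), shines (1), like (1), deer (1) → 6
Line 2: each (1), puppy (2), fades (1), there (1) → 5
Line 3: his (1), dragonfly (3), leaps (1) → 5

6–5–5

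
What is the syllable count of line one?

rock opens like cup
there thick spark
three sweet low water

5

Line one: rock(1) + opens(2) + like(1) + cup(1) = 5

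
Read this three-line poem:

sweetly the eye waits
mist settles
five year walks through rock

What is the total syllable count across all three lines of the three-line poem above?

13

Line 1: "sweetly the eye waits": 2+1+1+1 = 5
Line 2: "mist settles": 1+2 = 3
Line 3: "five year walks through rock": 1+1+1+1+1 = 5
Total: 5 + 3 + 5 = 13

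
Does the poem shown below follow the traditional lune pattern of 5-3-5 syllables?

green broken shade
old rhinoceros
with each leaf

No

Line 1: green (1), broken (2), shade (1) → 4 (expected 5)
Line 2: old (1), rhinoceros (4) → 5 (expected 3)
Line 3: with (1), each (1), leaf (1) → 3 (expected 5)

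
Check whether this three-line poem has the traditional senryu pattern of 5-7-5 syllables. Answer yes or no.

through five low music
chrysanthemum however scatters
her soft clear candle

No

Line 1: through (1), five (1), low (1), music (2) → 5 ✓
Line 2: chrysanthemum (4), however (3), scatters (2) → 9 (expected 7)
Line 3: her (1), soft (1), clear (1), candle (2) → 5 ✓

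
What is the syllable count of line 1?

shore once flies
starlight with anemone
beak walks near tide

3

Line 1: "shore once flies": 1+1+1 = 3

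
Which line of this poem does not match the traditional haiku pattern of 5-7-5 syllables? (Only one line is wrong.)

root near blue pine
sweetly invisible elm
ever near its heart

Line 1: root (1), near (1), blue (1), pine (1) → 4 (expected 5)
Line 2: sweetly (2), invisible (4), elm (1) → 7 ✓
Line 3: ever (2), near (1), its (1), heart (1) → 5 ✓

Line 1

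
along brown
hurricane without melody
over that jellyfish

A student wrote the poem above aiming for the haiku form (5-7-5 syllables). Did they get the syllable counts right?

Line 1: along(2) + brown(1) = 3 (expected 5)
Line 2: hurricane(3) + without(2) + melody(3) = 8 (expected 7)
Line 3: over(2) + that(1) + jellyfish(3) = 6 (expected 5)

No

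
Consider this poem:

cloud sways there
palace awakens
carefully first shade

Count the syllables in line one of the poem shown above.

Line one: cloud (1), sways (1), there (1) → 3

3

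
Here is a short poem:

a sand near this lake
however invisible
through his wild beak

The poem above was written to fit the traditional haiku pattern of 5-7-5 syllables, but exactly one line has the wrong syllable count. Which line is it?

Line 1: a (1), sand (1), near (1), this (1), lake (1) → 5 ✓
Line 2: however (3), invisible (4) → 7 ✓
Line 3: through (1), his (1), wild (1), beak (1) → 4 (expected 5)

Line 3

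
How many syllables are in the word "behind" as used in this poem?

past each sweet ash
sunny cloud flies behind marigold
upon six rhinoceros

"behind" has 2 syllables.

2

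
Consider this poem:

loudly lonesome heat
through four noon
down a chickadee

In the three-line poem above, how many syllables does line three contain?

Line three: down(1) + a(1) + chickadee(3) = 5

5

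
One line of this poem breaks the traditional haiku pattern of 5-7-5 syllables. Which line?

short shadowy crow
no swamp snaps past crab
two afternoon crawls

Line 1: "short shadowy crow": 1+3+1 = 5 ✓
Line 2: "no swamp snaps past crab": 1+1+1+1+1 = 5 (expected 7)
Line 3: "two afternoon crawls": 1+3+1 = 5 ✓

Line 2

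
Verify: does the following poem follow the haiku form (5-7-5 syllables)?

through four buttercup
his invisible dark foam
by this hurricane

Line 1: "through four buttercup": 1+1+3 = 5 ✓
Line 2: "his invisible dark foam": 1+4+1+1 = 7 ✓
Line 3: "by this hurricane": 1+1+3 = 5 ✓

Yes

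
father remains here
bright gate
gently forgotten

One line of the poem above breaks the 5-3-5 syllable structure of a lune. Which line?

The second line

Line 1: father(2) + remains(2) + here(1) = 5 ✓
Line 2: bright(1) + gate(1) = 2 (expected 3)
Line 3: gently(2) + forgotten(3) = 5 ✓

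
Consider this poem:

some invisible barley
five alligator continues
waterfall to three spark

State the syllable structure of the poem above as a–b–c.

Line 1: some(1) + invisible(4) + barley(2) = 7
Line 2: five(1) + alligator(4) + continues(3) = 8
Line 3: waterfall(3) + to(1) + three(1) + spark(1) = 6

7–8–6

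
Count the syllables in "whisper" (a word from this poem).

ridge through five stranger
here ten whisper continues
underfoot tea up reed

2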